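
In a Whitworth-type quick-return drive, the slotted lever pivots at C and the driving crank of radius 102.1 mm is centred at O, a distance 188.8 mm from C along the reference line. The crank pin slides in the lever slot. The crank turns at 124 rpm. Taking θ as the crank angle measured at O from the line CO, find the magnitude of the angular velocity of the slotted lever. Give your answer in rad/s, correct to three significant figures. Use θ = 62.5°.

ω = 12.99 rad/s (from 124 rpm).
Crank pin A relative to C: A = (d + r cosθ, r sinθ); lever angle φ = atan2(r sinθ, d + r cosθ).
Differentiating tanφ: φ̇ = rω(d cosθ + r)/(d² + r² + 2dr cosθ).
d² + r² + 2dr cosθ = |CA|² = 0.0638716 m²;  d cosθ + r = +0.18928 m.
|ω_lever| = |0.1021·12.99·+0.18928| / 0.0638716 = 3.9289 rad/s.

3.93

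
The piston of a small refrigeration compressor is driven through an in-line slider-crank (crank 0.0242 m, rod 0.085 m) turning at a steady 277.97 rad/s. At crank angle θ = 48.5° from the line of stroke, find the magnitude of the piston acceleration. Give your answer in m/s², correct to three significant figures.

ω = 278 rad/s
x(θ) = r cosθ + √(L² − r² sin²θ); with ω constant, a = ω²·d²x/dθ².
d²x/dθ² = −r cosθ − r²(cos2θ)/√u − r⁴ sin²2θ/(4u^{3/2}),  u = L² − r² sin²θ = 0.00689649 m².
Substituting r = 0.0242 m, L = 0.085 m, θ = 48.5°: d²x/dθ² = -0.015323 m.
a = ω²·d²x/dθ² = (278)²·(-0.015323) = -1184 m/s²;  |a| = 1184 m/s².

1180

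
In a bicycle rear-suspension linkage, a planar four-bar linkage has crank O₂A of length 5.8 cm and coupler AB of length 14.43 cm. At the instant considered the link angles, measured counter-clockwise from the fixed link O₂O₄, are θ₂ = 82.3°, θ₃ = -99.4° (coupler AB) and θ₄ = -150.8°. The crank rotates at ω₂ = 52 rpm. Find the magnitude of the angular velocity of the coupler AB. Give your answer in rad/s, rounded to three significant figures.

ω₂ = 5.445 rad/s (from 52 rpm).
Differentiating the loop-closure r₂e^{iθ₂}+r₃e^{iθ₃}=r₁+r₄e^{iθ₄} gives r₂ω₂e^{iθ₂}+r₃ω₃e^{iθ₃}=r₄ω₄e^{iθ₄}.
Eliminating the other unknown: ω₃ = r₂ω₂ sin(θ₄−θ₂) / [r₃ sin(θ₃−θ₄)].
Numerator sine = +0.79968; denominator sine = +0.78152.
Result = 0.058·5.445·(+0.79968) / (0.1443·(+0.78152)) = +2.2396 rad/s; magnitude 2.2396 rad/s.

2.24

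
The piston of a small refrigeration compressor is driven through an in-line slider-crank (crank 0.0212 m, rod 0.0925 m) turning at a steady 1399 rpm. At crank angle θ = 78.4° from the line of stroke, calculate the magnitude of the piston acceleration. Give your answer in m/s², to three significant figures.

6.64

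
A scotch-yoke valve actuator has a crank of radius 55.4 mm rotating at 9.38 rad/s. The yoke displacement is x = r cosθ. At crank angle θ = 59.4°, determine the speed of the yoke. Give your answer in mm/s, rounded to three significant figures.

447

ω = 9.38 rad/s
x = r cosθ ⇒ ẋ = −rω sinθ.
|v| = rω|sinθ| = 0.0554·9.38·|sin 59.4°| = 0.44729 m/s = 447.29 mm/s.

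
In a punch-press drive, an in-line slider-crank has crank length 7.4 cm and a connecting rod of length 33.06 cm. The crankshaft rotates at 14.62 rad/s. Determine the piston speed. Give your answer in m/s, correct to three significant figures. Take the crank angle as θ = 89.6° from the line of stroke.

ω = 14.62 rad/s
For an in-line slider-crank, x = r cosθ + √(L² − r² sin²θ), so v = −rω sinθ·[1 + r cosθ/√(L² − r² sin²θ)].
With r = 0.074 m, L = 0.3306 m, θ = 89.6°: √(L² − r² sin²θ) = 0.32221 m.
v = −0.074·14.62·0.99998·[1 + 0.074·0.00698/0.32221] = -1.0836 m/s.
|v| = 1.0836 m/s.

1.08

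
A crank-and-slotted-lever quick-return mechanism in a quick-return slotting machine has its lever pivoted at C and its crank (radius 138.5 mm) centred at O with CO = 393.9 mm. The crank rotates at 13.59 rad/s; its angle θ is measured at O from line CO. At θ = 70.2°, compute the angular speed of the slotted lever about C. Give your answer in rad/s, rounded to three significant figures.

ω = 13.59 rad/s
Crank pin A relative to C: A = (d + r cosθ, r sinθ); lever angle φ = atan2(r sinθ, d + r cosθ).
Differentiating tanφ: φ̇ = rω(d cosθ + r)/(d² + r² + 2dr cosθ).
d² + r² + 2dr cosθ = |CA|² = 0.211299 m²;  d cosθ + r = +0.27193 m.
|ω_lever| = |0.1385·13.59·+0.27193| / 0.211299 = 2.4223 rad/s.

2.42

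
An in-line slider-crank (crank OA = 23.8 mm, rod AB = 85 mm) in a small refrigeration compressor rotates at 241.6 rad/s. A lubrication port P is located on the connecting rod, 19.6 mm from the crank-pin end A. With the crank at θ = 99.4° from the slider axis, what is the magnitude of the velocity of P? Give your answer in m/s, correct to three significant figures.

5.66

ω = 241.6 rad/s.  Crank-pin speed |V_A| = rω = 5.7501 m/s, perpendicular to OA.
Rod angle: sinφ = −(r/L) sinθ ⇒ φ = -16.036°; ω_rod = −rω cosθ/√(L²−r²sin²θ) = +11.496 rad/s.
V_P = V_A + ω_rod × AP, with AP = 0.0196 m along the rod.
Components: V_Px = −rω sinθ − a·ω_rod·sinφ = -5.6106 m/s;  V_Py = rω cosθ + a·ω_rod·cosφ = -0.72258 m/s.
|V_P| = √(V_Px² + V_Py²) = 5.657 m/s.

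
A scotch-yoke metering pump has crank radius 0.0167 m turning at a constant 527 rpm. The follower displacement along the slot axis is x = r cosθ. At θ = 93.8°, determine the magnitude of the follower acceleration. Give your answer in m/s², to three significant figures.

3.37

ω = 55.19 rad/s (from 527 rpm).
x = r cosθ ⇒ ẍ = −rω² cosθ (ω constant).
|a| = rω²|cosθ| = 0.0167·(55.19)²·|cos 93.8°| = 3.3708 m/s².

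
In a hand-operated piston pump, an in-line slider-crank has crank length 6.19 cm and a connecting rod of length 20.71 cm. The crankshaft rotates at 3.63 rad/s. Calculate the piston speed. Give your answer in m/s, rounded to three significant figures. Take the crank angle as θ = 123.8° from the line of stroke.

0.155

ω = 3.63 rad/s
For an in-line slider-crank, x = r cosθ + √(L² − r² sin²θ), so v = −rω sinθ·[1 + r cosθ/√(L² − r² sin²θ)].
With r = 0.0619 m, L = 0.2071 m, θ = 123.8°: √(L² − r² sin²θ) = 0.20061 m.
v = −0.0619·3.63·0.83098·[1 + 0.0619·-0.55630/0.20061] = -0.15467 m/s.
|v| = 0.15467 m/s.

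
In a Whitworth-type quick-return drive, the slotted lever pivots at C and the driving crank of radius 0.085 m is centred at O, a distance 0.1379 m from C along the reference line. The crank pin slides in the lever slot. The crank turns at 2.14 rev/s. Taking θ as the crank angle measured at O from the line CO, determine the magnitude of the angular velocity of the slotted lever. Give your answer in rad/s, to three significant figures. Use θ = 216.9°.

ω = 13.45 rad/s (from 2.14 rev/s).
Crank pin A relative to C: A = (d + r cosθ, r sinθ); lever angle φ = atan2(r sinθ, d + r cosθ).
Differentiating tanφ: φ̇ = rω(d cosθ + r)/(d² + r² + 2dr cosθ).
d² + r² + 2dr cosθ = |CA|² = 0.0074944 m²;  d cosθ + r = -0.025277 m.
|ω_lever| = |0.085·13.45·-0.025277| / 0.0074944 = 3.8547 rad/s.

3.85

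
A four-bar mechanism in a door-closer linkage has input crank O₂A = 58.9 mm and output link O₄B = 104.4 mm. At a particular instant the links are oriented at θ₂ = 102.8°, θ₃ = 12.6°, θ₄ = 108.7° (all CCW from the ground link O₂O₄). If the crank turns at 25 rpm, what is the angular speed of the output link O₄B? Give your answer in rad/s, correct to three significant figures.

ω₂ = 2.618 rad/s (from 25 rpm).
Differentiating the loop-closure r₂e^{iθ₂}+r₃e^{iθ₃}=r₁+r₄e^{iθ₄} gives r₂ω₂e^{iθ₂}+r₃ω₃e^{iθ₃}=r₄ω₄e^{iθ₄}.
Eliminating the other unknown: ω₄ = r₂ω₂ sin(θ₂−θ₃) / [r₄ sin(θ₄−θ₃)].
Numerator sine = +0.99999; denominator sine = +0.99434.
Result = 0.0589·2.618·(+0.99999) / (0.1044·(+0.99434)) = +1.4854 rad/s; magnitude 1.4854 rad/s.

1.49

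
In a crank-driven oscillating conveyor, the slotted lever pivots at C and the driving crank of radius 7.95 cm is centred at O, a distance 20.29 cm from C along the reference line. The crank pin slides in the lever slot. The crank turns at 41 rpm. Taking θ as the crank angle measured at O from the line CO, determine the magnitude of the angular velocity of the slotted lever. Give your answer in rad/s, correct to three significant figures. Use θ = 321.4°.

1.12

ω = 4.294 rad/s (from 41 rpm).
Crank pin A relative to C: A = (d + r cosθ, r sinθ); lever angle φ = atan2(r sinθ, d + r cosθ).
Differentiating tanφ: φ̇ = rω(d cosθ + r)/(d² + r² + 2dr cosθ).
d² + r² + 2dr cosθ = |CA|² = 0.0727014 m²;  d cosθ + r = +0.23807 m.
|ω_lever| = |0.0795·4.294·+0.23807| / 0.0727014 = 1.1177 rad/s.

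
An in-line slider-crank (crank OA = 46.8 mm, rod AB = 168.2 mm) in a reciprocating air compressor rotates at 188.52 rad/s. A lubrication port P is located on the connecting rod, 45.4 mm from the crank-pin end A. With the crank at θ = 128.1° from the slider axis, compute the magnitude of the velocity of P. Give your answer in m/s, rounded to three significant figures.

ω = 188.5 rad/s.  Crank-pin speed |V_A| = rω = 8.8227 m/s, perpendicular to OA.
Rod angle: sinφ = −(r/L) sinθ ⇒ φ = -12.648°; ω_rod = −rω cosθ/√(L²−r²sin²θ) = +33.171 rad/s.
V_P = V_A + ω_rod × AP, with AP = 0.0454 m along the rod.
Components: V_Px = −rω sinθ − a·ω_rod·sinφ = -6.6132 m/s;  V_Py = rω cosθ + a·ω_rod·cosφ = -3.9745 m/s.
|V_P| = √(V_Px² + V_Py²) = 7.7156 m/s.

7.72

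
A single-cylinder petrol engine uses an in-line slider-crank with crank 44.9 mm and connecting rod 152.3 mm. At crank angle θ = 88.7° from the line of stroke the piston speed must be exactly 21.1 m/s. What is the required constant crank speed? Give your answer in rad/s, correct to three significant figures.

467

For an in-line slider-crank, |v_piston| = rω|sinθ|·[1 + r cosθ/√(L² − r² sin²θ)].
With r = 0.0449 m, L = 0.1523 m, θ = 88.7°: the bracketed kinematic factor |dx/dθ| = 0.045203 m.
ω = v/|dx/dθ| = 21.1/0.045203 = 466.79 rad/s.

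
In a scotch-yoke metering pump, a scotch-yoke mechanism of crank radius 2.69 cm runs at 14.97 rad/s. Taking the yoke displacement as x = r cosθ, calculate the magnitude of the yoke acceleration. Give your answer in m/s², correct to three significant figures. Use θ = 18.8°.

5.71

ω = 14.97 rad/s
x = r cosθ ⇒ ẍ = −rω² cosθ (ω constant).
|a| = rω²|cosθ| = 0.0269·(14.97)²·|cos 18.8°| = 5.7067 m/s².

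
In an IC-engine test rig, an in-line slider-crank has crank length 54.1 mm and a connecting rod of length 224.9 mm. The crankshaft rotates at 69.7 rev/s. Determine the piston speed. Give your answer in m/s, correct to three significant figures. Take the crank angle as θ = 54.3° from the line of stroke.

ω = 2π·69.7 = 437.9 rad/s
For an in-line slider-crank, x = r cosθ + √(L² − r² sin²θ), so v = −rω sinθ·[1 + r cosθ/√(L² − r² sin²θ)].
With r = 0.0541 m, L = 0.2249 m, θ = 54.3°: √(L² − r² sin²θ) = 0.22057 m.
v = −0.0541·437.9·0.81208·[1 + 0.0541·0.58354/0.22057] = -21.994 m/s.
|v| = 21.994 m/s.

22.0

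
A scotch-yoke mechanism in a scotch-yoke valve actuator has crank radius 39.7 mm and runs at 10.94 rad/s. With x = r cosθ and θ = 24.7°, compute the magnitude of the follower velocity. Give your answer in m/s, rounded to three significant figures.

0.181

ω = 10.94 rad/s
x = r cosθ ⇒ ẋ = −rω sinθ.
|v| = rω|sinθ| = 0.0397·10.94·|sin 24.7°| = 0.18149 m/s.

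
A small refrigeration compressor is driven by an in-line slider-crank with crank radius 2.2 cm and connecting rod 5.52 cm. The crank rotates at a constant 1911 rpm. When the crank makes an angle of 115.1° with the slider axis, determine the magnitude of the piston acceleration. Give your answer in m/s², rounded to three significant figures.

ω = 2π·1911/60 = 200.1 rad/s
x(θ) = r cosθ + √(L² − r² sin²θ); with ω constant, a = ω²·d²x/dθ².
d²x/dθ² = −r cosθ − r²(cos2θ)/√u − r⁴ sin²2θ/(4u^{3/2}),  u = L² − r² sin²θ = 0.00265013 m².
Substituting r = 0.022 m, L = 0.0552 m, θ = 115.1°: d²x/dθ² = +0.015097 m.
a = ω²·d²x/dθ² = (200.1)²·(+0.015097) = +604.61 m/s²;  |a| = 604.61 m/s².

605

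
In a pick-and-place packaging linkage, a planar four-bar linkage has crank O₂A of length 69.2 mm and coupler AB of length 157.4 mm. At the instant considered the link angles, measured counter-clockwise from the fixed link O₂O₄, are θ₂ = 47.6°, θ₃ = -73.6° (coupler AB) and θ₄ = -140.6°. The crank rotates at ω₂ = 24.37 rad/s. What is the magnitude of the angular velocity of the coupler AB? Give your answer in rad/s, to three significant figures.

1.66

ω₂ = 24.37 rad/s
Differentiating the loop-closure r₂e^{iθ₂}+r₃e^{iθ₃}=r₁+r₄e^{iθ₄} gives r₂ω₂e^{iθ₂}+r₃ω₃e^{iθ₃}=r₄ω₄e^{iθ₄}.
Eliminating the other unknown: ω₃ = r₂ω₂ sin(θ₄−θ₂) / [r₃ sin(θ₃−θ₄)].
Numerator sine = +0.14263; denominator sine = +0.92050.
Result = 0.0692·24.37·(+0.14263) / (0.1574·(+0.92050)) = +1.6601 rad/s; magnitude 1.6601 rad/s.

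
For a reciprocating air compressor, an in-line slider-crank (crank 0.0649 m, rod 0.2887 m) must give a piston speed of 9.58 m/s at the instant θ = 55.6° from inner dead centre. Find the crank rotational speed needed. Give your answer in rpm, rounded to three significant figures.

1510

For an in-line slider-crank, |v_piston| = rω|sinθ|·[1 + r cosθ/√(L² − r² sin²θ)].
With r = 0.0649 m, L = 0.2887 m, θ = 55.6°: the bracketed kinematic factor |dx/dθ| = 0.060471 m.
ω = v/|dx/dθ| = 9.58/0.060471 = 158.42 rad/s.
N = 60ω/(2π) = 1512.8 rpm.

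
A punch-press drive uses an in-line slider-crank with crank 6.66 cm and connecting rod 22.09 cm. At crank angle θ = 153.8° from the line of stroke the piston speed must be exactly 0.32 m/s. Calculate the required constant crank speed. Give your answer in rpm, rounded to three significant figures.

143

For an in-line slider-crank, |v_piston| = rω|sinθ|·[1 + r cosθ/√(L² − r² sin²θ)].
With r = 0.0666 m, L = 0.2209 m, θ = 153.8°: the bracketed kinematic factor |dx/dθ| = 0.021378 m.
ω = v/|dx/dθ| = 0.32/0.021378 = 14.968 rad/s.
N = 60ω/(2π) = 142.94 rpm.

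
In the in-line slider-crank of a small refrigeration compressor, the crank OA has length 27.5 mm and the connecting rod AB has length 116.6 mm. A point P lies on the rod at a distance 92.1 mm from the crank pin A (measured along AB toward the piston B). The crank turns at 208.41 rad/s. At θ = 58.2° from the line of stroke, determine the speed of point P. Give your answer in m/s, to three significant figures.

5.40

ω = 208.4 rad/s.  Crank-pin speed |V_A| = rω = 5.7313 m/s, perpendicular to OA.
Rod angle: sinφ = −(r/L) sinθ ⇒ φ = -11.563°; ω_rod = −rω cosθ/√(L²−r²sin²θ) = -26.438 rad/s.
V_P = V_A + ω_rod × AP, with AP = 0.0921 m along the rod.
Components: V_Px = −rω sinθ − a·ω_rod·sinφ = -5.359 m/s;  V_Py = rω cosθ + a·ω_rod·cosφ = +0.63459 m/s.
|V_P| = √(V_Px² + V_Py²) = 5.3965 m/s.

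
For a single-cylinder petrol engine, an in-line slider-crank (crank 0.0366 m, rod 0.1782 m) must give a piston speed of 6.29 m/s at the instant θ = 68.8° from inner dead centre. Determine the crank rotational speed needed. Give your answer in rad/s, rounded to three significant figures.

For an in-line slider-crank, |v_piston| = rω|sinθ|·[1 + r cosθ/√(L² − r² sin²θ)].
With r = 0.0366 m, L = 0.1782 m, θ = 68.8°: the bracketed kinematic factor |dx/dθ| = 0.036705 m.
ω = v/|dx/dθ| = 6.29/0.036705 = 171.37 rad/s.

171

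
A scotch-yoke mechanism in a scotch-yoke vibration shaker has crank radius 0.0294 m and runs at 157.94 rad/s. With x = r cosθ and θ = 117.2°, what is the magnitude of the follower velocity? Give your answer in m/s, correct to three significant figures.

4.13

ω = 157.9 rad/s
x = r cosθ ⇒ ẋ = −rω sinθ.
|v| = rω|sinθ| = 0.0294·157.9·|sin 117.2°| = 4.1299 m/s.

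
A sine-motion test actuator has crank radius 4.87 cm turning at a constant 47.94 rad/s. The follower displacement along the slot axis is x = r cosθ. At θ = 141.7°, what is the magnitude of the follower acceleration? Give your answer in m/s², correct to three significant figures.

87.8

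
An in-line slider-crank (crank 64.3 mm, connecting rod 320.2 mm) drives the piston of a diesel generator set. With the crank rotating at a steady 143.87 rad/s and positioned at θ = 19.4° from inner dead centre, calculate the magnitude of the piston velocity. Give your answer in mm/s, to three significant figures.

3660

ω = 143.9 rad/s
For an in-line slider-crank, x = r cosθ + √(L² − r² sin²θ), so v = −rω sinθ·[1 + r cosθ/√(L² − r² sin²θ)].
With r = 0.0643 m, L = 0.3202 m, θ = 19.4°: √(L² − r² sin²θ) = 0.31949 m.
v = −0.0643·143.9·0.33216·[1 + 0.0643·0.94322/0.31949] = -3.6561 m/s.
|v| = 3.6561 m/s = 3656.1 mm/s.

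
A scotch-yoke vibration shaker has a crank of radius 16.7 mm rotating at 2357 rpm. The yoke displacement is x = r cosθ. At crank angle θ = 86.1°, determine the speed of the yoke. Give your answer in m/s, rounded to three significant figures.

4.11

ω = 246.8 rad/s (from 2357 rpm).
x = r cosθ ⇒ ẋ = −rω sinθ.
|v| = rω|sinθ| = 0.0167·246.8·|sin 86.1°| = 4.1124 m/s.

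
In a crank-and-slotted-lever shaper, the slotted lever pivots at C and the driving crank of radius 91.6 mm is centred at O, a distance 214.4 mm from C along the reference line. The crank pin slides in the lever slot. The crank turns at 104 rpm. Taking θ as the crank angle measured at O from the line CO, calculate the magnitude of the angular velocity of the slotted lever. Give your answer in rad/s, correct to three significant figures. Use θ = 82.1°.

2.02

ω = 10.89 rad/s (from 104 rpm).
Crank pin A relative to C: A = (d + r cosθ, r sinθ); lever angle φ = atan2(r sinθ, d + r cosθ).
Differentiating tanφ: φ̇ = rω(d cosθ + r)/(d² + r² + 2dr cosθ).
d² + r² + 2dr cosθ = |CA|² = 0.0597565 m²;  d cosθ + r = +0.12107 m.
|ω_lever| = |0.0916·10.89·+0.12107| / 0.0597565 = 2.0212 rad/s.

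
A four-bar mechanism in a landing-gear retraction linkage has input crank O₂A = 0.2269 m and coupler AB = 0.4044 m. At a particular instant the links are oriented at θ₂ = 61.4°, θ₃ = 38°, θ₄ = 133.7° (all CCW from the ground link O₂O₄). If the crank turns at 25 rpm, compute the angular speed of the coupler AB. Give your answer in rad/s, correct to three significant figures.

1.41

ω₂ = 2.618 rad/s (from 25 rpm).
Differentiating the loop-closure r₂e^{iθ₂}+r₃e^{iθ₃}=r₁+r₄e^{iθ₄} gives r₂ω₂e^{iθ₂}+r₃ω₃e^{iθ₃}=r₄ω₄e^{iθ₄}.
Eliminating the other unknown: ω₃ = r₂ω₂ sin(θ₄−θ₂) / [r₃ sin(θ₃−θ₄)].
Numerator sine = +0.95266; denominator sine = -0.99506.
Result = 0.2269·2.618·(+0.95266) / (0.4044·(-0.99506)) = -1.4063 rad/s; magnitude 1.4063 rad/s.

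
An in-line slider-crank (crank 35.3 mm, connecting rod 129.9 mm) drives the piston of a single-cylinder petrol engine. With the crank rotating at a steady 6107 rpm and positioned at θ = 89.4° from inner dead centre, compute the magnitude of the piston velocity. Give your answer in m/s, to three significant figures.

ω = 2π·6107/60 = 639.5 rad/s
For an in-line slider-crank, x = r cosθ + √(L² − r² sin²θ), so v = −rω sinθ·[1 + r cosθ/√(L² − r² sin²θ)].
With r = 0.0353 m, L = 0.1299 m, θ = 89.4°: √(L² − r² sin²θ) = 0.12501 m.
v = −0.0353·639.5·0.99995·[1 + 0.0353·0.01047/0.12501] = -22.641 m/s.
|v| = 22.641 m/s.

22.6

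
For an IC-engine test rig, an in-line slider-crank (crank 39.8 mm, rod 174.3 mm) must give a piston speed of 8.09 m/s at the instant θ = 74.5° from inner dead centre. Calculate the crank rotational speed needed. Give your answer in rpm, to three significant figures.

For an in-line slider-crank, |v_piston| = rω|sinθ|·[1 + r cosθ/√(L² − r² sin²θ)].
With r = 0.0398 m, L = 0.1743 m, θ = 74.5°: the bracketed kinematic factor |dx/dθ| = 0.040752 m.
ω = v/|dx/dθ| = 8.09/0.040752 = 198.52 rad/s.
N = 60ω/(2π) = 1895.7 rpm.

1900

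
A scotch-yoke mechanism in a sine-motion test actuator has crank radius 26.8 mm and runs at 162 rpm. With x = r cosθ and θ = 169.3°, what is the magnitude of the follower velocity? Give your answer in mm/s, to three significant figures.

ω = 16.96 rad/s (from 162 rpm).
x = r cosθ ⇒ ẋ = −rω sinθ.
|v| = rω|sinθ| = 0.0268·16.96·|sin 169.3°| = 0.084414 m/s = 84.414 mm/s.

84.4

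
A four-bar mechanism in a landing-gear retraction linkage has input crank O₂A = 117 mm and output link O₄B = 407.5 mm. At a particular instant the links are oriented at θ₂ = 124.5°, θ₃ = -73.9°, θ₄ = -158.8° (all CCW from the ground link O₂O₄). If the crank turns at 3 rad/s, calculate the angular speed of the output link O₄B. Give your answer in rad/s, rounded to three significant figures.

0.273

ω₂ = 3 rad/s
Differentiating the loop-closure r₂e^{iθ₂}+r₃e^{iθ₃}=r₁+r₄e^{iθ₄} gives r₂ω₂e^{iθ₂}+r₃ω₃e^{iθ₃}=r₄ω₄e^{iθ₄}.
Eliminating the other unknown: ω₄ = r₂ω₂ sin(θ₂−θ₃) / [r₄ sin(θ₄−θ₃)].
Numerator sine = -0.31565; denominator sine = -0.99604.
Result = 0.117·3·(-0.31565) / (0.4075·(-0.99604)) = +0.27296 rad/s; magnitude 0.27296 rad/s.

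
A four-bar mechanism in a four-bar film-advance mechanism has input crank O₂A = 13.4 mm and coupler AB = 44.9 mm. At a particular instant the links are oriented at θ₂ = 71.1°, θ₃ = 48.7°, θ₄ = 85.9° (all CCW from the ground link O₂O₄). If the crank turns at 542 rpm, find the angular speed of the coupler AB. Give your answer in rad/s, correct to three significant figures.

ω₂ = 56.76 rad/s (from 542 rpm).
Differentiating the loop-closure r₂e^{iθ₂}+r₃e^{iθ₃}=r₁+r₄e^{iθ₄} gives r₂ω₂e^{iθ₂}+r₃ω₃e^{iθ₃}=r₄ω₄e^{iθ₄}.
Eliminating the other unknown: ω₃ = r₂ω₂ sin(θ₄−θ₂) / [r₃ sin(θ₃−θ₄)].
Numerator sine = +0.25545; denominator sine = -0.60460.
Result = 0.0134·56.76·(+0.25545) / (0.0449·(-0.60460)) = -7.1568 rad/s; magnitude 7.1568 rad/s.

7.16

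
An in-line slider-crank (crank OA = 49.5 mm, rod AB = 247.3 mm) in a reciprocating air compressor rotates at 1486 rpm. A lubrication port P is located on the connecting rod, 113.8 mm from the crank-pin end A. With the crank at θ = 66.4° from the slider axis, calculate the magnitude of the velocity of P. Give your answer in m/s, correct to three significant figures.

7.51

ω = 155.6 rad/s.  Crank-pin speed |V_A| = rω = 7.7029 m/s, perpendicular to OA.
Rod angle: sinφ = −(r/L) sinθ ⇒ φ = -10.569°; ω_rod = −rω cosθ/√(L²−r²sin²θ) = -12.685 rad/s.
V_P = V_A + ω_rod × AP, with AP = 0.1138 m along the rod.
Components: V_Px = −rω sinθ − a·ω_rod·sinφ = -7.3234 m/s;  V_Py = rω cosθ + a·ω_rod·cosφ = +1.6647 m/s.
|V_P| = √(V_Px² + V_Py²) = 7.5102 m/s.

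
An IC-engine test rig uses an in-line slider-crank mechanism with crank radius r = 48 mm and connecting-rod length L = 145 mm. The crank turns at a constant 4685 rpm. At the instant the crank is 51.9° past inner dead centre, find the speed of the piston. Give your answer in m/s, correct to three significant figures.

ω = 2π·4685/60 = 490.6 rad/s
For an in-line slider-crank, x = r cosθ + √(L² − r² sin²θ), so v = −rω sinθ·[1 + r cosθ/√(L² − r² sin²θ)].
With r = 0.048 m, L = 0.145 m, θ = 51.9°: √(L² − r² sin²θ) = 0.13999 m.
v = −0.048·490.6·0.78694·[1 + 0.048·0.61704/0.13999] = -22.453 m/s.
|v| = 22.453 m/s.

22.5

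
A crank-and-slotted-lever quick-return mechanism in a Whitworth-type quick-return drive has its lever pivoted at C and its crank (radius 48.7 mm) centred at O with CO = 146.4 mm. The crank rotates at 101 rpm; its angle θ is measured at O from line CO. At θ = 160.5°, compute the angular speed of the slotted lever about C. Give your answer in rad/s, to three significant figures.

4.44

ω = 10.58 rad/s (from 101 rpm).
Crank pin A relative to C: A = (d + r cosθ, r sinθ); lever angle φ = atan2(r sinθ, d + r cosθ).
Differentiating tanφ: φ̇ = rω(d cosθ + r)/(d² + r² + 2dr cosθ).
d² + r² + 2dr cosθ = |CA|² = 0.0103632 m²;  d cosθ + r = -0.089303 m.
|ω_lever| = |0.0487·10.58·-0.089303| / 0.0103632 = 4.4386 rad/s.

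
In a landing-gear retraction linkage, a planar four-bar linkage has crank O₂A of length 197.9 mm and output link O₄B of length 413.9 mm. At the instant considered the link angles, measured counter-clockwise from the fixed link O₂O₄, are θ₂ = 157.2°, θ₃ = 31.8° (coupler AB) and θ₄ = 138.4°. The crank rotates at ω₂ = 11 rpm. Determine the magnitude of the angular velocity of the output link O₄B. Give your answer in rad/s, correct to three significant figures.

0.468

ω₂ = 1.152 rad/s (from 11 rpm).
Differentiating the loop-closure r₂e^{iθ₂}+r₃e^{iθ₃}=r₁+r₄e^{iθ₄} gives r₂ω₂e^{iθ₂}+r₃ω₃e^{iθ₃}=r₄ω₄e^{iθ₄}.
Eliminating the other unknown: ω₄ = r₂ω₂ sin(θ₂−θ₃) / [r₄ sin(θ₄−θ₃)].
Numerator sine = +0.81513; denominator sine = +0.95832.
Result = 0.1979·1.152·(+0.81513) / (0.4139·(+0.95832)) = +0.46847 rad/s; magnitude 0.46847 rad/s.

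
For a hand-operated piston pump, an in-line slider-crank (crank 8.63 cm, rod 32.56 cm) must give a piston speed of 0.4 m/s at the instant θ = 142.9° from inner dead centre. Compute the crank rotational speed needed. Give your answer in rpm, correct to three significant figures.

For an in-line slider-crank, |v_piston| = rω|sinθ|·[1 + r cosθ/√(L² − r² sin²θ)].
With r = 0.0863 m, L = 0.3256 m, θ = 142.9°: the bracketed kinematic factor |dx/dθ| = 0.040909 m.
ω = v/|dx/dθ| = 0.4/0.040909 = 9.7779 rad/s.
N = 60ω/(2π) = 93.372 rpm.

93.4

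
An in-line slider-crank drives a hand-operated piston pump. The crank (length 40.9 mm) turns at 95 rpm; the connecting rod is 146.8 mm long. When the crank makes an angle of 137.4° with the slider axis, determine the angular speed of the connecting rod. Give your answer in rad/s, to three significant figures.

ω = 9.948 rad/s (converted from 95 rpm).
The rod makes angle φ with the slider axis where L sinφ = r sinθ; differentiating, L cosφ·φ̇ = r ω cosθ.
L cosφ = √(L² − r² sin²θ) = 0.14417 m.
|ω_rod| = r ω |cosθ| / √(L² − r² sin²θ) = 0.0409·9.948·0.73610/0.14417 = 2.0775 rad/s.

2.08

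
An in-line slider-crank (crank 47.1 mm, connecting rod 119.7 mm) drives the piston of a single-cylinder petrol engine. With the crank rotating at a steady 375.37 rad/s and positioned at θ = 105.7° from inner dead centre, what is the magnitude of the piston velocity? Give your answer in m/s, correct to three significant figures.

15.1

ω = 375.4 rad/s
For an in-line slider-crank, x = r cosθ + √(L² − r² sin²θ), so v = −rω sinθ·[1 + r cosθ/√(L² − r² sin²θ)].
With r = 0.0471 m, L = 0.1197 m, θ = 105.7°: √(L² − r² sin²θ) = 0.11078 m.
v = −0.0471·375.4·0.96269·[1 + 0.0471·-0.27060/0.11078] = -15.062 m/s.
|v| = 15.062 m/s.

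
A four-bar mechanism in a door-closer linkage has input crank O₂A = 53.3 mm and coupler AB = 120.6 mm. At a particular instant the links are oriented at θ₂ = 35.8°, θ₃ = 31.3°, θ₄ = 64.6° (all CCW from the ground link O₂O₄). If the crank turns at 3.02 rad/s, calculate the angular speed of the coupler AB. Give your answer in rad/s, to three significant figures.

1.17

ω₂ = 3.02 rad/s
Differentiating the loop-closure r₂e^{iθ₂}+r₃e^{iθ₃}=r₁+r₄e^{iθ₄} gives r₂ω₂e^{iθ₂}+r₃ω₃e^{iθ₃}=r₄ω₄e^{iθ₄}.
Eliminating the other unknown: ω₃ = r₂ω₂ sin(θ₄−θ₂) / [r₃ sin(θ₃−θ₄)].
Numerator sine = +0.48175; denominator sine = -0.54902.
Result = 0.0533·3.02·(+0.48175) / (0.1206·(-0.54902)) = -1.1712 rad/s; magnitude 1.1712 rad/s.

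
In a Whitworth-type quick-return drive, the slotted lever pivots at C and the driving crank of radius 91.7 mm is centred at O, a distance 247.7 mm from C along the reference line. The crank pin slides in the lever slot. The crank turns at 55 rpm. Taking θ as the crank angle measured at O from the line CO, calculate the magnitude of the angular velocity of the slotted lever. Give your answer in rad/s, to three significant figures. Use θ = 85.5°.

0.800

ω = 5.76 rad/s (from 55 rpm).
Crank pin A relative to C: A = (d + r cosθ, r sinθ); lever angle φ = atan2(r sinθ, d + r cosθ).
Differentiating tanφ: φ̇ = rω(d cosθ + r)/(d² + r² + 2dr cosθ).
d² + r² + 2dr cosθ = |CA|² = 0.0733284 m²;  d cosθ + r = +0.11113 m.
|ω_lever| = |0.0917·5.76·+0.11113| / 0.0733284 = 0.80045 rad/s.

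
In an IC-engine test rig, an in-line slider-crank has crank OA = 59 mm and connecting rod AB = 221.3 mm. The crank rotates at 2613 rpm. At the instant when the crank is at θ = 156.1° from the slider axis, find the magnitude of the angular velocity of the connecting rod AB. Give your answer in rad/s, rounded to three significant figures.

67.1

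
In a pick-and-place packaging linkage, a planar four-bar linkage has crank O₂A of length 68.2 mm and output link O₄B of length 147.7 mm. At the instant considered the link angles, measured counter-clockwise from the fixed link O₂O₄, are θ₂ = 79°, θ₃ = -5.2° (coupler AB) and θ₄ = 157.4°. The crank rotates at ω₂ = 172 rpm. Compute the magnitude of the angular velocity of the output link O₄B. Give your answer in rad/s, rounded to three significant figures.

ω₂ = 18.01 rad/s (from 172 rpm).
Differentiating the loop-closure r₂e^{iθ₂}+r₃e^{iθ₃}=r₁+r₄e^{iθ₄} gives r₂ω₂e^{iθ₂}+r₃ω₃e^{iθ₃}=r₄ω₄e^{iθ₄}.
Eliminating the other unknown: ω₄ = r₂ω₂ sin(θ₂−θ₃) / [r₄ sin(θ₄−θ₃)].
Numerator sine = +0.99488; denominator sine = +0.29904.
Result = 0.0682·18.01·(+0.99488) / (0.1477·(+0.29904)) = +27.67 rad/s; magnitude 27.67 rad/s.

27.7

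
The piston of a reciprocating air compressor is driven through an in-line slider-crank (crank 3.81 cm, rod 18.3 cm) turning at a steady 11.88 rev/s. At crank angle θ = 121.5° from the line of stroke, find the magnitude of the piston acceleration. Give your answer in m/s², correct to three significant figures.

131

ω = 2π·11.9 = 74.64 rad/s
x(θ) = r cosθ + √(L² − r² sin²θ); with ω constant, a = ω²·d²x/dθ².
d²x/dθ² = −r cosθ − r²(cos2θ)/√u − r⁴ sin²2θ/(4u^{3/2}),  u = L² − r² sin²θ = 0.0324337 m².
Substituting r = 0.0381 m, L = 0.183 m, θ = 121.5°: d²x/dθ² = +0.023495 m.
a = ω²·d²x/dθ² = (74.64)²·(+0.023495) = +130.91 m/s²;  |a| = 130.91 m/s².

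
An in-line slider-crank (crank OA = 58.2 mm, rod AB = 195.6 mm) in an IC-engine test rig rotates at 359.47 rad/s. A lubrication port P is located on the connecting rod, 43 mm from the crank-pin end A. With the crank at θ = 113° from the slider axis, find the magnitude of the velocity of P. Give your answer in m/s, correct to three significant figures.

ω = 359.5 rad/s.  Crank-pin speed |V_A| = rω = 20.921 m/s, perpendicular to OA.
Rod angle: sinφ = −(r/L) sinθ ⇒ φ = -15.896°; ω_rod = −rω cosθ/√(L²−r²sin²θ) = +43.454 rad/s.
V_P = V_A + ω_rod × AP, with AP = 0.043 m along the rod.
Components: V_Px = −rω sinθ − a·ω_rod·sinφ = -18.746 m/s;  V_Py = rω cosθ + a·ω_rod·cosφ = -6.3775 m/s.
|V_P| = √(V_Px² + V_Py²) = 19.801 m/s.

19.8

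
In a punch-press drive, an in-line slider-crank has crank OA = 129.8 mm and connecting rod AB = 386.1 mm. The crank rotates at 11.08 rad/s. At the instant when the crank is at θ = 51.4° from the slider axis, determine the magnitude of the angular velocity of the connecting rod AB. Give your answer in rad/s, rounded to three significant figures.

2.41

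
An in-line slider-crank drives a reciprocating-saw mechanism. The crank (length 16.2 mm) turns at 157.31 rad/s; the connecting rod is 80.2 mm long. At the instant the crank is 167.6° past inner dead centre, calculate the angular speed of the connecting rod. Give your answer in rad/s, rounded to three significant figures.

31.1

ω = 157.3 rad/s
The rod makes angle φ with the slider axis where L sinφ = r sinθ; differentiating, L cosφ·φ̇ = r ω cosθ.
L cosφ = √(L² − r² sin²θ) = 0.080125 m.
|ω_rod| = r ω |cosθ| / √(L² − r² sin²θ) = 0.0162·157.3·0.97667/0.080125 = 31.064 rad/s.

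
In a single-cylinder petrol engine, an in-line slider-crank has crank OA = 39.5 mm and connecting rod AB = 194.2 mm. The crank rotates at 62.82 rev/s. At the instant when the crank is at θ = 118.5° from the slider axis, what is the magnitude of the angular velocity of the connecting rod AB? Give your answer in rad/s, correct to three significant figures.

ω = 394.7 rad/s (converted from 62.82 rev/s).
The rod makes angle φ with the slider axis where L sinφ = r sinθ; differentiating, L cosφ·φ̇ = r ω cosθ.
L cosφ = √(L² − r² sin²θ) = 0.19107 m.
|ω_rod| = r ω |cosθ| / √(L² − r² sin²θ) = 0.0395·394.7·0.47716/0.19107 = 38.935 rad/s.

38.9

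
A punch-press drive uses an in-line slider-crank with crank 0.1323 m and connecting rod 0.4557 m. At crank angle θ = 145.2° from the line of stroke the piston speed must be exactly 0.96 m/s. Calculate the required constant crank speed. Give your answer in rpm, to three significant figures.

For an in-line slider-crank, |v_piston| = rω|sinθ|·[1 + r cosθ/√(L² − r² sin²θ)].
With r = 0.1323 m, L = 0.4557 m, θ = 145.2°: the bracketed kinematic factor |dx/dθ| = 0.057253 m.
ω = v/|dx/dθ| = 0.96/0.057253 = 16.768 rad/s.
N = 60ω/(2π) = 160.12 rpm.

160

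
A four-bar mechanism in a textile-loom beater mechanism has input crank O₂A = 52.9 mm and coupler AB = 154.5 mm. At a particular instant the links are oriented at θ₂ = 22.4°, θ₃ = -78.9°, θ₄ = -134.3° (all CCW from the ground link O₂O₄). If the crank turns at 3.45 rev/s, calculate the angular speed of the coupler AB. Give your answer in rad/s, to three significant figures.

3.57

ω₂ = 21.68 rad/s (from 3.45 rev/s).
Differentiating the loop-closure r₂e^{iθ₂}+r₃e^{iθ₃}=r₁+r₄e^{iθ₄} gives r₂ω₂e^{iθ₂}+r₃ω₃e^{iθ₃}=r₄ω₄e^{iθ₄}.
Eliminating the other unknown: ω₃ = r₂ω₂ sin(θ₄−θ₂) / [r₃ sin(θ₃−θ₄)].
Numerator sine = -0.39555; denominator sine = +0.82314.
Result = 0.0529·21.68·(-0.39555) / (0.1545·(+0.82314)) = -3.5666 rad/s; magnitude 3.5666 rad/s.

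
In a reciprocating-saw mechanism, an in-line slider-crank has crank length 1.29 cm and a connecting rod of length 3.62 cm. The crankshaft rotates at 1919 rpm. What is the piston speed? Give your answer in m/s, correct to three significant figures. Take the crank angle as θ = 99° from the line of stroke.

2.41

ω = 2π·1919/60 = 201 rad/s
For an in-line slider-crank, x = r cosθ + √(L² − r² sin²θ), so v = −rω sinθ·[1 + r cosθ/√(L² − r² sin²θ)].
With r = 0.0129 m, L = 0.0362 m, θ = 99°: √(L² − r² sin²θ) = 0.033884 m.
v = −0.0129·201·0.98769·[1 + 0.0129·-0.15643/0.033884] = -2.4079 m/s.
|v| = 2.4079 m/s.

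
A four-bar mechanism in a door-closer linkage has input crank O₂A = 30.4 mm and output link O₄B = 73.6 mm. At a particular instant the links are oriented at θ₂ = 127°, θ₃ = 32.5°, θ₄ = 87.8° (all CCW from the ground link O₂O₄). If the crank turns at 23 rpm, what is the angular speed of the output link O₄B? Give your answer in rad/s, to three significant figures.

1.21

ω₂ = 2.409 rad/s (from 23 rpm).
Differentiating the loop-closure r₂e^{iθ₂}+r₃e^{iθ₃}=r₁+r₄e^{iθ₄} gives r₂ω₂e^{iθ₂}+r₃ω₃e^{iθ₃}=r₄ω₄e^{iθ₄}.
Eliminating the other unknown: ω₄ = r₂ω₂ sin(θ₂−θ₃) / [r₄ sin(θ₄−θ₃)].
Numerator sine = +0.99692; denominator sine = +0.82214.
Result = 0.0304·2.409·(+0.99692) / (0.0736·(+0.82214)) = +1.2063 rad/s; magnitude 1.2063 rad/s.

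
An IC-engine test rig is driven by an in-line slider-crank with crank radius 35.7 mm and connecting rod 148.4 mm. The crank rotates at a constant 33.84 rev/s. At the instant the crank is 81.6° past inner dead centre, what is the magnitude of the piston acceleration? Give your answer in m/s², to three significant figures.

ω = 2π·33.8 = 212.6 rad/s
x(θ) = r cosθ + √(L² − r² sin²θ); with ω constant, a = ω²·d²x/dθ².
d²x/dθ² = −r cosθ − r²(cos2θ)/√u − r⁴ sin²2θ/(4u^{3/2}),  u = L² − r² sin²θ = 0.0207753 m².
Substituting r = 0.0357 m, L = 0.1484 m, θ = 81.6°: d²x/dθ² = +0.0032384 m.
a = ω²·d²x/dθ² = (212.6)²·(+0.0032384) = +146.4 m/s²;  |a| = 146.4 m/s².

146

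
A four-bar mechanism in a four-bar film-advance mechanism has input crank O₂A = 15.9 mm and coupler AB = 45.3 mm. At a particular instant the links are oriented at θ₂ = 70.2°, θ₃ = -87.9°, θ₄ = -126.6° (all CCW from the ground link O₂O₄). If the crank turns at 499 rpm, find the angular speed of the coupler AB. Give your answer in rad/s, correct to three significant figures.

8.48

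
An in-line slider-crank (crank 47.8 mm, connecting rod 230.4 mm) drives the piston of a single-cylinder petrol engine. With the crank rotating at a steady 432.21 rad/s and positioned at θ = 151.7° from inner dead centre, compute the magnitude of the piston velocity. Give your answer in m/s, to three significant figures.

8.00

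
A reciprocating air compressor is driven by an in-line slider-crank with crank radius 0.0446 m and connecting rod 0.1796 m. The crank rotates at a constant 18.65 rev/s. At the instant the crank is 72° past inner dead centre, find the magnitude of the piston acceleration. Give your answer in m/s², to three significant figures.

63.5

ω = 2π·18.6 = 117.2 rad/s
x(θ) = r cosθ + √(L² − r² sin²θ); with ω constant, a = ω²·d²x/dθ².
d²x/dθ² = −r cosθ − r²(cos2θ)/√u − r⁴ sin²2θ/(4u^{3/2}),  u = L² − r² sin²θ = 0.0304569 m².
Substituting r = 0.0446 m, L = 0.1796 m, θ = 72°: d²x/dθ² = -0.0046253 m.
a = ω²·d²x/dθ² = (117.2)²·(-0.0046253) = -63.513 m/s²;  |a| = 63.513 m/s².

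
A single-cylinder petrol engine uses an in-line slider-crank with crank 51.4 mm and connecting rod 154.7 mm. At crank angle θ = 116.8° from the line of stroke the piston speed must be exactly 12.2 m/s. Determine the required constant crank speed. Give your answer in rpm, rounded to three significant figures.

3010

For an in-line slider-crank, |v_piston| = rω|sinθ|·[1 + r cosθ/√(L² − r² sin²θ)].
With r = 0.0514 m, L = 0.1547 m, θ = 116.8°: the bracketed kinematic factor |dx/dθ| = 0.038682 m.
ω = v/|dx/dθ| = 12.2/0.038682 = 315.39 rad/s.
N = 60ω/(2π) = 3011.8 rpm.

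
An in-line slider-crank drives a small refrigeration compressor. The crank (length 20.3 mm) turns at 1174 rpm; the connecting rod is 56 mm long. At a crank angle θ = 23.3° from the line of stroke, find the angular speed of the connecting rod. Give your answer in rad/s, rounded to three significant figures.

ω = 122.9 rad/s (converted from 1174 rpm).
The rod makes angle φ with the slider axis where L sinφ = r sinθ; differentiating, L cosφ·φ̇ = r ω cosθ.
L cosφ = √(L² − r² sin²θ) = 0.055421 m.
|ω_rod| = r ω |cosθ| / √(L² − r² sin²θ) = 0.0203·122.9·0.91845/0.055421 = 41.359 rad/s.

41.4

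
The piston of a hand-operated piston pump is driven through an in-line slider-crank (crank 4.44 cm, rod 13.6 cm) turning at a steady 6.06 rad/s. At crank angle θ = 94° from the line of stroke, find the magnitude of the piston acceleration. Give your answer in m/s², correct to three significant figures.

ω = 6.06 rad/s
x(θ) = r cosθ + √(L² − r² sin²θ); with ω constant, a = ω²·d²x/dθ².
d²x/dθ² = −r cosθ − r²(cos2θ)/√u − r⁴ sin²2θ/(4u^{3/2}),  u = L² − r² sin²θ = 0.0165342 m².
Substituting r = 0.0444 m, L = 0.136 m, θ = 94°: d²x/dθ² = +0.01827 m.
a = ω²·d²x/dθ² = (6.06)²·(+0.01827) = +0.67095 m/s²;  |a| = 0.67095 m/s².

0.671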